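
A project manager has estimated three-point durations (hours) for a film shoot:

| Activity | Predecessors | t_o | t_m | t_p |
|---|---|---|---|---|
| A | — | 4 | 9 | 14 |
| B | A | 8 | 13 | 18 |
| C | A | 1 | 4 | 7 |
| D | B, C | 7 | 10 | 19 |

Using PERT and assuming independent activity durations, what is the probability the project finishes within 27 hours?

te_A = (4 + 4·9 + 14)/6 = 54/6 = 9; σ²_A = ((14−4)/6)² = 2.778
te_B = (8 + 4·13 + 18)/6 = 78/6 = 13; σ²_B = ((18−8)/6)² = 2.778
te_C = (1 + 4·4 + 7)/6 = 24/6 = 4; σ²_C = ((7−1)/6)² = 1.000
te_D = (7 + 4·10 + 19)/6 = 66/6 = 11; σ²_D = ((19−7)/6)² = 4.000

Forward pass:
ES_A = 0; EF_A = 9
ES_B = 9; EF_B = 9+13 = 22
ES_C = 9; EF_C = 9+4 = 13
ES_D = max(EF_B=22, EF_C=13) = 22; EF_D = 22+11 = 33
Expected project duration μ = 33 hours. Critical path: A → B → D.

Variance along critical path = 2.778 + 2.778 + 4.000 = 9.556; σ = √9.556 = 3.091 hours.
Z = (27 − 33) / 3.091 = -1.941
P(T ≤ 27) = Φ(-1.941) ≈ 0.026

0.026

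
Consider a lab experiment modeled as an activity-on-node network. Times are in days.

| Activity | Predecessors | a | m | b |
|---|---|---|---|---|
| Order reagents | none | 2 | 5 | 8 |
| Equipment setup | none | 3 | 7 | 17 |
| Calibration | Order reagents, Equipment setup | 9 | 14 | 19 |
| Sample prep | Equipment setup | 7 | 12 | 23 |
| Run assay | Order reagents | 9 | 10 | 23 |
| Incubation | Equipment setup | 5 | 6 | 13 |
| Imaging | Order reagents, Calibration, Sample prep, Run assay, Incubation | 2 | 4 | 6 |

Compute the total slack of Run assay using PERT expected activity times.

5 days

te_Order reagents = (2 + 4·5 + 8)/6 = 30/6 = 5
te_Equipment setup = (3 + 4·7 + 17)/6 = 48/6 = 8
te_Calibration = (9 + 4·14 + 19)/6 = 84/6 = 14
te_Sample prep = (7 + 4·12 + 23)/6 = 78/6 = 13
te_Run assay = (9 + 4·10 + 23)/6 = 72/6 = 12
te_Incubation = (5 + 4·6 + 13)/6 = 42/6 = 7
te_Imaging = (2 + 4·4 + 6)/6 = 24/6 = 4

Forward pass:
ES_Order reagents = 0; EF_Order reagents = 5
ES_Equipment setup = 0; EF_Equipment setup = 8
ES_Calibration = max(EF_Order reagents=5, EF_Equipment setup=8) = 8; EF_Calibration = 8+14 = 22
ES_Sample prep = 8; EF_Sample prep = 8+13 = 21
ES_Run assay = 5; EF_Run assay = 5+12 = 17
ES_Incubation = 8; EF_Incubation = 8+7 = 15
ES_Imaging = max(EF_Order reagents=5, EF_Calibration=22, EF_Sample prep=21, EF_Run assay=17, EF_Incubation=15) = 22; EF_Imaging = 22+4 = 26
Expected project duration μ = 26 days. Critical path: Equipment setup → Calibration → Imaging.

Backward pass:
LF_Imaging = 26; LS_Imaging = 26−4 = 22
LF_Incubation = LS_Imaging = 22; LS_Incubation = 22−7 = 15
LF_Run assay = LS_Imaging = 22; LS_Run assay = 22−12 = 10
LF_Sample prep = LS_Imaging = 22; LS_Sample prep = 22−13 = 9
LF_Calibration = LS_Imaging = 22; LS_Calibration = 22−14 = 8
LF_Equipment setup = min(LS_Calibration=8, LS_Sample prep=9, LS_Incubation=15) = 8; LS_Equipment setup = 8−8 = 0
LF_Order reagents = min(LS_Calibration=8, LS_Run assay=10, LS_Imaging=22) = 8; LS_Order reagents = 8−5 = 3
Slack_Run assay = LS_Run assay − ES_Run assay = 10 − 5 = 5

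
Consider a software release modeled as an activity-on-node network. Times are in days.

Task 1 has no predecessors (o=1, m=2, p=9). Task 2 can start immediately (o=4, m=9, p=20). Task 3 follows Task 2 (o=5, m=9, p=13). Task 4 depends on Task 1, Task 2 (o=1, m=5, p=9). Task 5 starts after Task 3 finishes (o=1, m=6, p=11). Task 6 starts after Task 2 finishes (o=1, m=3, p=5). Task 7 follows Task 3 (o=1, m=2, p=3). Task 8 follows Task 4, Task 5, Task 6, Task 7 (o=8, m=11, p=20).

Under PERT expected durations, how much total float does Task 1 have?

te_Task 1 = (1 + 4·2 + 9)/6 = 18/6 = 3
te_Task 2 = (4 + 4·9 + 20)/6 = 60/6 = 10
te_Task 3 = (5 + 4·9 + 13)/6 = 54/6 = 9
te_Task 4 = (1 + 4·5 + 9)/6 = 30/6 = 5
te_Task 5 = (1 + 4·6 + 11)/6 = 36/6 = 6
te_Task 6 = (1 + 4·3 + 5)/6 = 18/6 = 3
te_Task 7 = (1 + 4·2 + 3)/6 = 12/6 = 2
te_Task 8 = (8 + 4·11 + 20)/6 = 72/6 = 12

Forward pass:
ES_Task 1 = 0; EF_Task 1 = 3
ES_Task 2 = 0; EF_Task 2 = 10
ES_Task 3 = 10; EF_Task 3 = 10+9 = 19
ES_Task 4 = max(EF_Task 1=3, EF_Task 2=10) = 10; EF_Task 4 = 10+5 = 15
ES_Task 5 = 19; EF_Task 5 = 19+6 = 25
ES_Task 6 = 10; EF_Task 6 = 10+3 = 13
ES_Task 7 = 19; EF_Task 7 = 19+2 = 21
ES_Task 8 = max(EF_Task 4=15, EF_Task 5=25, EF_Task 6=13, EF_Task 7=21) = 25; EF_Task 8 = 25+12 = 37
Expected project duration μ = 37 days. Critical path: Task 2 → Task 3 → Task 5 → Task 8.

Backward pass:
LF_Task 8 = 37; LS_Task 8 = 37−12 = 25
LF_Task 7 = LS_Task 8 = 25; LS_Task 7 = 25−2 = 23
LF_Task 6 = LS_Task 8 = 25; LS_Task 6 = 25−3 = 22
LF_Task 5 = LS_Task 8 = 25; LS_Task 5 = 25−6 = 19
LF_Task 4 = LS_Task 8 = 25; LS_Task 4 = 25−5 = 20
LF_Task 3 = min(LS_Task 5=19, LS_Task 7=23) = 19; LS_Task 3 = 19−9 = 10
LF_Task 2 = min(LS_Task 3=10, LS_Task 4=20, LS_Task 6=22) = 10; LS_Task 2 = 10−10 = 0
LF_Task 1 = LS_Task 4 = 20; LS_Task 1 = 20−3 = 17
Slack_Task 1 = LS_Task 1 − ES_Task 1 = 17 − 0 = 17

17 days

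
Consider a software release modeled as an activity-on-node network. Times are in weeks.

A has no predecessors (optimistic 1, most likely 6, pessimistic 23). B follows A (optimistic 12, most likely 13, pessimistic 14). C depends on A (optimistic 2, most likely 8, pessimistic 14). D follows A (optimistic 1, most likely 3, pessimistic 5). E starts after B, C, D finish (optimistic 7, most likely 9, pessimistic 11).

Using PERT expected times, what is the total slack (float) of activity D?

te_A = (1 + 4·6 + 23)/6 = 48/6 = 8
te_B = (12 + 4·13 + 14)/6 = 78/6 = 13
te_C = (2 + 4·8 + 14)/6 = 48/6 = 8
te_D = (1 + 4·3 + 5)/6 = 18/6 = 3
te_E = (7 + 4·9 + 11)/6 = 54/6 = 9

Forward pass:
ES_A = 0; EF_A = 8
ES_B = 8; EF_B = 8+13 = 21
ES_C = 8; EF_C = 8+8 = 16
ES_D = 8; EF_D = 8+3 = 11
ES_E = max(EF_B=21, EF_C=16, EF_D=11) = 21; EF_E = 21+9 = 30
Expected project duration μ = 30 weeks. Critical path: A → B → E.

Backward pass:
LF_E = 30; LS_E = 30−9 = 21
LF_D = LS_E = 21; LS_D = 21−3 = 18
LF_C = LS_E = 21; LS_C = 21−8 = 13
LF_B = LS_E = 21; LS_B = 21−13 = 8
LF_A = min(LS_B=8, LS_C=13, LS_D=18) = 8; LS_A = 8−8 = 0
Slack_D = LS_D − ES_D = 18 − 8 = 10

10 weeks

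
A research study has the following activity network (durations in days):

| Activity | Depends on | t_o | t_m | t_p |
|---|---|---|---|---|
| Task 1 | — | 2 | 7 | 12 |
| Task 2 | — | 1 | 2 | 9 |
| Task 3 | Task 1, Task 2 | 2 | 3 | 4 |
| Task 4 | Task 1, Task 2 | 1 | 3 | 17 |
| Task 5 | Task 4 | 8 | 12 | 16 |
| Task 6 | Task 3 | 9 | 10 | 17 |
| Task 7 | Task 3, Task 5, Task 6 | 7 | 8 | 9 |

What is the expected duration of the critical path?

32 days

te_Task 1 = (2 + 4·7 + 12)/6 = 42/6 = 7
te_Task 2 = (1 + 4·2 + 9)/6 = 18/6 = 3
te_Task 3 = (2 + 4·3 + 4)/6 = 18/6 = 3
te_Task 4 = (1 + 4·3 + 17)/6 = 30/6 = 5
te_Task 5 = (8 + 4·12 + 16)/6 = 72/6 = 12
te_Task 6 = (9 + 4·10 + 17)/6 = 66/6 = 11
te_Task 7 = (7 + 4·8 + 9)/6 = 48/6 = 8

Forward pass:
ES_Task 1 = 0; EF_Task 1 = 7
ES_Task 2 = 0; EF_Task 2 = 3
ES_Task 3 = max(EF_Task 1=7, EF_Task 2=3) = 7; EF_Task 3 = 7+3 = 10
ES_Task 4 = max(EF_Task 1=7, EF_Task 2=3) = 7; EF_Task 4 = 7+5 = 12
ES_Task 5 = 12; EF_Task 5 = 12+12 = 24
ES_Task 6 = 10; EF_Task 6 = 10+11 = 21
ES_Task 7 = max(EF_Task 3=10, EF_Task 5=24, EF_Task 6=21) = 24; EF_Task 7 = 24+8 = 32
Expected project duration μ = 32 days. Critical path: Task 1 → Task 4 → Task 5 → Task 7.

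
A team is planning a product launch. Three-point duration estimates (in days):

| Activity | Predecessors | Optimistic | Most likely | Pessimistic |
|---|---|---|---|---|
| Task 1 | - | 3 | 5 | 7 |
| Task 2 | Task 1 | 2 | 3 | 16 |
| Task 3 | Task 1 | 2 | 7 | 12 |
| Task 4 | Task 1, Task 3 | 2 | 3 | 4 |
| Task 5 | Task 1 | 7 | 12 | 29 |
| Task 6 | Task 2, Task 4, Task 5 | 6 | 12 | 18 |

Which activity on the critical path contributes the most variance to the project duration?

te_Task 1 = (3 + 4·5 + 7)/6 = 30/6 = 5; σ²_Task 1 = ((7−3)/6)² = 0.444
te_Task 2 = (2 + 4·3 + 16)/6 = 30/6 = 5; σ²_Task 2 = ((16−2)/6)² = 5.444
te_Task 3 = (2 + 4·7 + 12)/6 = 42/6 = 7; σ²_Task 3 = ((12−2)/6)² = 2.778
te_Task 4 = (2 + 4·3 + 4)/6 = 18/6 = 3; σ²_Task 4 = ((4−2)/6)² = 0.111
te_Task 5 = (7 + 4·12 + 29)/6 = 84/6 = 14; σ²_Task 5 = ((29−7)/6)² = 13.444
te_Task 6 = (6 + 4·12 + 18)/6 = 72/6 = 12; σ²_Task 6 = ((18−6)/6)² = 4.000

Forward pass:
ES_Task 1 = 0; EF_Task 1 = 5
ES_Task 2 = 5; EF_Task 2 = 5+5 = 10
ES_Task 3 = 5; EF_Task 3 = 5+7 = 12
ES_Task 4 = max(EF_Task 1=5, EF_Task 3=12) = 12; EF_Task 4 = 12+3 = 15
ES_Task 5 = 5; EF_Task 5 = 5+14 = 19
ES_Task 6 = max(EF_Task 2=10, EF_Task 4=15, EF_Task 5=19) = 19; EF_Task 6 = 19+12 = 31
Expected project duration μ = 31 days. Critical path: Task 1 → Task 5 → Task 6.

Variances on critical path: σ²_Task 1=0.444, σ²_Task 5=13.444, σ²_Task 6=4.000.
Largest is σ²_Task 5 = 13.444.

Task 5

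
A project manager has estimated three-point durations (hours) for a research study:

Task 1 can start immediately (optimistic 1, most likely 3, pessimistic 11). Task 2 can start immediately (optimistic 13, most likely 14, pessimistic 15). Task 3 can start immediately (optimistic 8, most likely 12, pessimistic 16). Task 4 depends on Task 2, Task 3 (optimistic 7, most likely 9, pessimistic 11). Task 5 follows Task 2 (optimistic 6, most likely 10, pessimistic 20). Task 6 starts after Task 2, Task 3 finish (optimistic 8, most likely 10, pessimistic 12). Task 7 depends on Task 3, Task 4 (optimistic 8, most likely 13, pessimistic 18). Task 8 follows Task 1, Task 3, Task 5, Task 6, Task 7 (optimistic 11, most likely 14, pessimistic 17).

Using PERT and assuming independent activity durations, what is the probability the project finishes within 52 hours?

0.832

te_Task 1 = (1 + 4·3 + 11)/6 = 24/6 = 4; σ²_Task 1 = ((11−1)/6)² = 2.778
te_Task 2 = (13 + 4·14 + 15)/6 = 84/6 = 14; σ²_Task 2 = ((15−13)/6)² = 0.111
te_Task 3 = (8 + 4·12 + 16)/6 = 72/6 = 12; σ²_Task 3 = ((16−8)/6)² = 1.778
te_Task 4 = (7 + 4·9 + 11)/6 = 54/6 = 9; σ²_Task 4 = ((11−7)/6)² = 0.444
te_Task 5 = (6 + 4·10 + 20)/6 = 66/6 = 11; σ²_Task 5 = ((20−6)/6)² = 5.444
te_Task 6 = (8 + 4·10 + 12)/6 = 60/6 = 10; σ²_Task 6 = ((12−8)/6)² = 0.444
te_Task 7 = (8 + 4·13 + 18)/6 = 78/6 = 13; σ²_Task 7 = ((18−8)/6)² = 2.778
te_Task 8 = (11 + 4·14 + 17)/6 = 84/6 = 14; σ²_Task 8 = ((17−11)/6)² = 1.000

Forward pass:
ES_Task 1 = 0; EF_Task 1 = 4
ES_Task 2 = 0; EF_Task 2 = 14
ES_Task 3 = 0; EF_Task 3 = 12
ES_Task 4 = max(EF_Task 2=14, EF_Task 3=12) = 14; EF_Task 4 = 14+9 = 23
ES_Task 5 = 14; EF_Task 5 = 14+11 = 25
ES_Task 6 = max(EF_Task 2=14, EF_Task 3=12) = 14; EF_Task 6 = 14+10 = 24
ES_Task 7 = max(EF_Task 3=12, EF_Task 4=23) = 23; EF_Task 7 = 23+13 = 36
ES_Task 8 = max(EF_Task 1=4, EF_Task 3=12, EF_Task 5=25, EF_Task 6=24, EF_Task 7=36) = 36; EF_Task 8 = 36+14 = 50
Expected project duration μ = 50 hours. Critical path: Task 2 → Task 4 → Task 7 → Task 8.

Variance along critical path = 0.111 + 0.444 + 2.778 + 1.000 = 4.333; σ = √4.333 = 2.082 hours.
Z = (52 − 50) / 2.082 = 0.961
P(T ≤ 52) = Φ(0.961) ≈ 0.832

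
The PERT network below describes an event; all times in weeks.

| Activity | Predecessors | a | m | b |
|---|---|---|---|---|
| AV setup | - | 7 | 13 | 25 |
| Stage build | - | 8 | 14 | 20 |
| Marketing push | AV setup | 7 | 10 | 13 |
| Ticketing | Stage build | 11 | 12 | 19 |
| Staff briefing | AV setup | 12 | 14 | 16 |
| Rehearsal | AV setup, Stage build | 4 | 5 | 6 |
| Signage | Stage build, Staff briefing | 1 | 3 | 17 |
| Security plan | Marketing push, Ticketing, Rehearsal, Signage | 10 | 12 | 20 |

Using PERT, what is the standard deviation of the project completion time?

te_AV setup = (7 + 4·13 + 25)/6 = 84/6 = 14; σ²_AV setup = ((25−7)/6)² = 9.000
te_Stage build = (8 + 4·14 + 20)/6 = 84/6 = 14; σ²_Stage build = ((20−8)/6)² = 4.000
te_Marketing push = (7 + 4·10 + 13)/6 = 60/6 = 10; σ²_Marketing push = ((13−7)/6)² = 1.000
te_Ticketing = (11 + 4·12 + 19)/6 = 78/6 = 13; σ²_Ticketing = ((19−11)/6)² = 1.778
te_Staff briefing = (12 + 4·14 + 16)/6 = 84/6 = 14; σ²_Staff briefing = ((16−12)/6)² = 0.444
te_Rehearsal = (4 + 4·5 + 6)/6 = 30/6 = 5; σ²_Rehearsal = ((6−4)/6)² = 0.111
te_Signage = (1 + 4·3 + 17)/6 = 30/6 = 5; σ²_Signage = ((17−1)/6)² = 7.111
te_Security plan = (10 + 4·12 + 20)/6 = 78/6 = 13; σ²_Security plan = ((20−10)/6)² = 2.778

Forward pass:
ES_AV setup = 0; EF_AV setup = 14
ES_Stage build = 0; EF_Stage build = 14
ES_Marketing push = 14; EF_Marketing push = 14+10 = 24
ES_Ticketing = 14; EF_Ticketing = 14+13 = 27
ES_Staff briefing = 14; EF_Staff briefing = 14+14 = 28
ES_Rehearsal = max(EF_AV setup=14, EF_Stage build=14) = 14; EF_Rehearsal = 14+5 = 19
ES_Signage = max(EF_Stage build=14, EF_Staff briefing=28) = 28; EF_Signage = 28+5 = 33
ES_Security plan = max(EF_Marketing push=24, EF_Ticketing=27, EF_Rehearsal=19, EF_Signage=33) = 33; EF_Security plan = 33+13 = 46
Expected project duration μ = 46 weeks. Critical path: AV setup → Staff briefing → Signage → Security plan.

Variance along critical path = 9.000 + 0.444 + 7.111 + 2.778 = 19.333
σ = √19.333 = 4.397 weeks

4.40 weeks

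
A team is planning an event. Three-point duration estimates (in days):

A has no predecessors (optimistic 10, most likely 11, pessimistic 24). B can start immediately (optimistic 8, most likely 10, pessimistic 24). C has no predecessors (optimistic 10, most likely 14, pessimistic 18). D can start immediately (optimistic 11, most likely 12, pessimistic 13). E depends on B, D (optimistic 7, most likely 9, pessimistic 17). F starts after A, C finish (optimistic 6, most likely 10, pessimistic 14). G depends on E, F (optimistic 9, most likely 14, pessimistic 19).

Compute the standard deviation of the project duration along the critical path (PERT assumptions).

2.52 days

te_A = (10 + 4·11 + 24)/6 = 78/6 = 13; σ²_A = ((24−10)/6)² = 5.444
te_B = (8 + 4·10 + 24)/6 = 72/6 = 12; σ²_B = ((24−8)/6)² = 7.111
te_C = (10 + 4·14 + 18)/6 = 84/6 = 14; σ²_C = ((18−10)/6)² = 1.778
te_D = (11 + 4·12 + 13)/6 = 72/6 = 12; σ²_D = ((13−11)/6)² = 0.111
te_E = (7 + 4·9 + 17)/6 = 60/6 = 10; σ²_E = ((17−7)/6)² = 2.778
te_F = (6 + 4·10 + 14)/6 = 60/6 = 10; σ²_F = ((14−6)/6)² = 1.778
te_G = (9 + 4·14 + 19)/6 = 84/6 = 14; σ²_G = ((19−9)/6)² = 2.778

Forward pass:
ES_A = 0; EF_A = 13
ES_B = 0; EF_B = 12
ES_C = 0; EF_C = 14
ES_D = 0; EF_D = 12
ES_E = max(EF_B=12, EF_D=12) = 12; EF_E = 12+10 = 22
ES_F = max(EF_A=13, EF_C=14) = 14; EF_F = 14+10 = 24
ES_G = max(EF_E=22, EF_F=24) = 24; EF_G = 24+14 = 38
Expected project duration μ = 38 days. Critical path: C → F → G.

Variance along critical path = 1.778 + 1.778 + 2.778 = 6.333
σ = √6.333 = 2.517 days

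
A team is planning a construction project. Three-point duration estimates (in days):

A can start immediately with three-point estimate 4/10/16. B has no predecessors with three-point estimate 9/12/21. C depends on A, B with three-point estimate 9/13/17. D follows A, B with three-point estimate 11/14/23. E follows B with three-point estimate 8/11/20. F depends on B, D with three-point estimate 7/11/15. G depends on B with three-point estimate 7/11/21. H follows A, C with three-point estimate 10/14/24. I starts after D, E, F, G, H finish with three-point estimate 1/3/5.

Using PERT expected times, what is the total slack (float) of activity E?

16 days

te_A = (4 + 4·10 + 16)/6 = 60/6 = 10
te_B = (9 + 4·12 + 21)/6 = 78/6 = 13
te_C = (9 + 4·13 + 17)/6 = 78/6 = 13
te_D = (11 + 4·14 + 23)/6 = 90/6 = 15
te_E = (8 + 4·11 + 20)/6 = 72/6 = 12
te_F = (7 + 4·11 + 15)/6 = 66/6 = 11
te_G = (7 + 4·11 + 21)/6 = 72/6 = 12
te_H = (10 + 4·14 + 24)/6 = 90/6 = 15
te_I = (1 + 4·3 + 5)/6 = 18/6 = 3

Forward pass:
ES_A = 0; EF_A = 10
ES_B = 0; EF_B = 13
ES_C = max(EF_A=10, EF_B=13) = 13; EF_C = 13+13 = 26
ES_D = max(EF_A=10, EF_B=13) = 13; EF_D = 13+15 = 28
ES_E = 13; EF_E = 13+12 = 25
ES_F = max(EF_B=13, EF_D=28) = 28; EF_F = 28+11 = 39
ES_G = 13; EF_G = 13+12 = 25
ES_H = max(EF_A=10, EF_C=26) = 26; EF_H = 26+15 = 41
ES_I = max(EF_D=28, EF_E=25, EF_F=39, EF_G=25, EF_H=41) = 41; EF_I = 41+3 = 44
Expected project duration μ = 44 days. Critical path: B → C → H → I.

Backward pass:
LF_I = 44; LS_I = 44−3 = 41
LF_H = LS_I = 41; LS_H = 41−15 = 26
LF_G = LS_I = 41; LS_G = 41−12 = 29
LF_F = LS_I = 41; LS_F = 41−11 = 30
LF_E = LS_I = 41; LS_E = 41−12 = 29
LF_D = min(LS_F=30, LS_I=41) = 30; LS_D = 30−15 = 15
LF_C = LS_H = 26; LS_C = 26−13 = 13
LF_B = min(LS_C=13, LS_D=15, LS_E=29, LS_F=30, LS_G=29) = 13; LS_B = 13−13 = 0
LF_A = min(LS_C=13, LS_D=15, LS_H=26) = 13; LS_A = 13−10 = 3
Slack_E = LS_E − ES_E = 29 − 13 = 16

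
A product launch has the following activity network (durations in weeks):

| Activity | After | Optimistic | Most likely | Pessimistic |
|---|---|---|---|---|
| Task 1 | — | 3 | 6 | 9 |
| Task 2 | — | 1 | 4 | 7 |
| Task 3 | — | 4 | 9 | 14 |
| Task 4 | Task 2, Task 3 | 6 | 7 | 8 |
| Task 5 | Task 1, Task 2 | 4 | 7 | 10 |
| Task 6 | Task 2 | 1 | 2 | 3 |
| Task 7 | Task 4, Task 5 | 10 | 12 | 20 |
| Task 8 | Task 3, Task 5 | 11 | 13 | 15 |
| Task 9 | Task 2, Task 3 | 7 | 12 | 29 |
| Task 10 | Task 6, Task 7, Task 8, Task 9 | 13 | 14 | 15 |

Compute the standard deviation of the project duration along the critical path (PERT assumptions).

te_Task 1 = (3 + 4·6 + 9)/6 = 36/6 = 6; σ²_Task 1 = ((9−3)/6)² = 1.000
te_Task 2 = (1 + 4·4 + 7)/6 = 24/6 = 4; σ²_Task 2 = ((7−1)/6)² = 1.000
te_Task 3 = (4 + 4·9 + 14)/6 = 54/6 = 9; σ²_Task 3 = ((14−4)/6)² = 2.778
te_Task 4 = (6 + 4·7 + 8)/6 = 42/6 = 7; σ²_Task 4 = ((8−6)/6)² = 0.111
te_Task 5 = (4 + 4·7 + 10)/6 = 42/6 = 7; σ²_Task 5 = ((10−4)/6)² = 1.000
te_Task 6 = (1 + 4·2 + 3)/6 = 12/6 = 2; σ²_Task 6 = ((3−1)/6)² = 0.111
te_Task 7 = (10 + 4·12 + 20)/6 = 78/6 = 13; σ²_Task 7 = ((20−10)/6)² = 2.778
te_Task 8 = (11 + 4·13 + 15)/6 = 78/6 = 13; σ²_Task 8 = ((15−11)/6)² = 0.444
te_Task 9 = (7 + 4·12 + 29)/6 = 84/6 = 14; σ²_Task 9 = ((29−7)/6)² = 13.444
te_Task 10 = (13 + 4·14 + 15)/6 = 84/6 = 14; σ²_Task 10 = ((15−13)/6)² = 0.111

Forward pass:
ES_Task 1 = 0; EF_Task 1 = 6
ES_Task 2 = 0; EF_Task 2 = 4
ES_Task 3 = 0; EF_Task 3 = 9
ES_Task 4 = max(EF_Task 2=4, EF_Task 3=9) = 9; EF_Task 4 = 9+7 = 16
ES_Task 5 = max(EF_Task 1=6, EF_Task 2=4) = 6; EF_Task 5 = 6+7 = 13
ES_Task 6 = 4; EF_Task 6 = 4+2 = 6
ES_Task 7 = max(EF_Task 4=16, EF_Task 5=13) = 16; EF_Task 7 = 16+13 = 29
ES_Task 8 = max(EF_Task 3=9, EF_Task 5=13) = 13; EF_Task 8 = 13+13 = 26
ES_Task 9 = max(EF_Task 2=4, EF_Task 3=9) = 9; EF_Task 9 = 9+14 = 23
ES_Task 10 = max(EF_Task 6=6, EF_Task 7=29, EF_Task 8=26, EF_Task 9=23) = 29; EF_Task 10 = 29+14 = 43
Expected project duration μ = 43 weeks. Critical path: Task 3 → Task 4 → Task 7 → Task 10.

Variance along critical path = 2.778 + 0.111 + 2.778 + 0.111 = 5.778
σ = √5.778 = 2.404 weeks

2.40 weeks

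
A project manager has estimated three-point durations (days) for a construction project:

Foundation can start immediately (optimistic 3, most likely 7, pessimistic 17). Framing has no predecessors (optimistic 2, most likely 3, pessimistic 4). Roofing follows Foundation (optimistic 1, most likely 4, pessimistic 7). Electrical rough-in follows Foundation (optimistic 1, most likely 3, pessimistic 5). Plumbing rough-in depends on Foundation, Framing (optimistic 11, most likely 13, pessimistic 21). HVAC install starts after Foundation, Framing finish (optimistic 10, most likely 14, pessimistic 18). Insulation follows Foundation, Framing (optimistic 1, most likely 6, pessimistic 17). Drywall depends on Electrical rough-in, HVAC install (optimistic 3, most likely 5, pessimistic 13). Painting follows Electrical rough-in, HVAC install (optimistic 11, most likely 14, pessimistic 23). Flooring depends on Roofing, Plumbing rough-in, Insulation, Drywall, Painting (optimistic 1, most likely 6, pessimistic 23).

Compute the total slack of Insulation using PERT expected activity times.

te_Foundation = (3 + 4·7 + 17)/6 = 48/6 = 8
te_Framing = (2 + 4·3 + 4)/6 = 18/6 = 3
te_Roofing = (1 + 4·4 + 7)/6 = 24/6 = 4
te_Electrical rough-in = (1 + 4·3 + 5)/6 = 18/6 = 3
te_Plumbing rough-in = (11 + 4·13 + 21)/6 = 84/6 = 14
te_HVAC install = (10 + 4·14 + 18)/6 = 84/6 = 14
te_Insulation = (1 + 4·6 + 17)/6 = 42/6 = 7
te_Drywall = (3 + 4·5 + 13)/6 = 36/6 = 6
te_Painting = (11 + 4·14 + 23)/6 = 90/6 = 15
te_Flooring = (1 + 4·6 + 23)/6 = 48/6 = 8

Forward pass:
ES_Foundation = 0; EF_Foundation = 8
ES_Framing = 0; EF_Framing = 3
ES_Roofing = 8; EF_Roofing = 8+4 = 12
ES_Electrical rough-in = 8; EF_Electrical rough-in = 8+3 = 11
ES_Plumbing rough-in = max(EF_Foundation=8, EF_Framing=3) = 8; EF_Plumbing rough-in = 8+14 = 22
ES_HVAC install = max(EF_Foundation=8, EF_Framing=3) = 8; EF_HVAC install = 8+14 = 22
ES_Insulation = max(EF_Foundation=8, EF_Framing=3) = 8; EF_Insulation = 8+7 = 15
ES_Drywall = max(EF_Electrical rough-in=11, EF_HVAC install=22) = 22; EF_Drywall = 22+6 = 28
ES_Painting = max(EF_Electrical rough-in=11, EF_HVAC install=22) = 22; EF_Painting = 22+15 = 37
ES_Flooring = max(EF_Roofing=12, EF_Plumbing rough-in=22, EF_Insulation=15, EF_Drywall=28, EF_Painting=37) = 37; EF_Flooring = 37+8 = 45
Expected project duration μ = 45 days. Critical path: Foundation → HVAC install → Painting → Flooring.

Backward pass:
LF_Flooring = 45; LS_Flooring = 45−8 = 37
LF_Painting = LS_Flooring = 37; LS_Painting = 37−15 = 22
LF_Drywall = LS_Flooring = 37; LS_Drywall = 37−6 = 31
LF_Insulation = LS_Flooring = 37; LS_Insulation = 37−7 = 30
LF_HVAC install = min(LS_Drywall=31, LS_Painting=22) = 22; LS_HVAC install = 22−14 = 8
LF_Plumbing rough-in = LS_Flooring = 37; LS_Plumbing rough-in = 37−14 = 23
LF_Electrical rough-in = min(LS_Drywall=31, LS_Painting=22) = 22; LS_Electrical rough-in = 22−3 = 19
LF_Roofing = LS_Flooring = 37; LS_Roofing = 37−4 = 33
LF_Framing = min(LS_Plumbing rough-in=23, LS_HVAC install=8, LS_Insulation=30) = 8; LS_Framing = 8−3 = 5
LF_Foundation = min(LS_Roofing=33, LS_Electrical rough-in=19, LS_Plumbing rough-in=23, LS_HVAC install=8, LS_Insulation=30) = 8; LS_Foundation = 8−8 = 0
Slack_Insulation = LS_Insulation − ES_Insulation = 30 − 8 = 22

22 days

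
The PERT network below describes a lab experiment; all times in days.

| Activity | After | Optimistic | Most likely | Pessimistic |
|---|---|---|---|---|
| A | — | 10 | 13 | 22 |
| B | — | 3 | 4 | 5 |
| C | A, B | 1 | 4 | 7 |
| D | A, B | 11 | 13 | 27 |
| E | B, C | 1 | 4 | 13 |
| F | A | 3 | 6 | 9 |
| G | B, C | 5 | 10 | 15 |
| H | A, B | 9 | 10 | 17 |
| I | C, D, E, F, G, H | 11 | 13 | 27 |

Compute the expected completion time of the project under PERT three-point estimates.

44 days

te_A = (10 + 4·13 + 22)/6 = 84/6 = 14
te_B = (3 + 4·4 + 5)/6 = 24/6 = 4
te_C = (1 + 4·4 + 7)/6 = 24/6 = 4
te_D = (11 + 4·13 + 27)/6 = 90/6 = 15
te_E = (1 + 4·4 + 13)/6 = 30/6 = 5
te_F = (3 + 4·6 + 9)/6 = 36/6 = 6
te_G = (5 + 4·10 + 15)/6 = 60/6 = 10
te_H = (9 + 4·10 + 17)/6 = 66/6 = 11
te_I = (11 + 4·13 + 27)/6 = 90/6 = 15

Forward pass:
ES_A = 0; EF_A = 14
ES_B = 0; EF_B = 4
ES_C = max(EF_A=14, EF_B=4) = 14; EF_C = 14+4 = 18
ES_D = max(EF_A=14, EF_B=4) = 14; EF_D = 14+15 = 29
ES_E = max(EF_B=4, EF_C=18) = 18; EF_E = 18+5 = 23
ES_F = 14; EF_F = 14+6 = 20
ES_G = max(EF_B=4, EF_C=18) = 18; EF_G = 18+10 = 28
ES_H = max(EF_A=14, EF_B=4) = 14; EF_H = 14+11 = 25
ES_I = max(EF_C=18, EF_D=29, EF_E=23, EF_F=20, EF_G=28, EF_H=25) = 29; EF_I = 29+15 = 44
Expected project duration μ = 44 days. Critical path: A → D → I.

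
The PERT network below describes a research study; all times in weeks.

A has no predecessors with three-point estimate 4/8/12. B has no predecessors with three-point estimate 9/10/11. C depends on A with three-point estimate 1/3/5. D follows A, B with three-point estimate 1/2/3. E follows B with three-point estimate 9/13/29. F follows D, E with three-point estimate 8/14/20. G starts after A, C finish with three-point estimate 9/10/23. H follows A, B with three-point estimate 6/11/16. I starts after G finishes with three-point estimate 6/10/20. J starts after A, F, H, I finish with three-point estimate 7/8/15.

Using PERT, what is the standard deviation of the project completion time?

4.12 weeks

te_A = (4 + 4·8 + 12)/6 = 48/6 = 8; σ²_A = ((12−4)/6)² = 1.778
te_B = (9 + 4·10 + 11)/6 = 60/6 = 10; σ²_B = ((11−9)/6)² = 0.111
te_C = (1 + 4·3 + 5)/6 = 18/6 = 3; σ²_C = ((5−1)/6)² = 0.444
te_D = (1 + 4·2 + 3)/6 = 12/6 = 2; σ²_D = ((3−1)/6)² = 0.111
te_E = (9 + 4·13 + 29)/6 = 90/6 = 15; σ²_E = ((29−9)/6)² = 11.111
te_F = (8 + 4·14 + 20)/6 = 84/6 = 14; σ²_F = ((20−8)/6)² = 4.000
te_G = (9 + 4·10 + 23)/6 = 72/6 = 12; σ²_G = ((23−9)/6)² = 5.444
te_H = (6 + 4·11 + 16)/6 = 66/6 = 11; σ²_H = ((16−6)/6)² = 2.778
te_I = (6 + 4·10 + 20)/6 = 66/6 = 11; σ²_I = ((20−6)/6)² = 5.444
te_J = (7 + 4·8 + 15)/6 = 54/6 = 9; σ²_J = ((15−7)/6)² = 1.778

Forward pass:
ES_A = 0; EF_A = 8
ES_B = 0; EF_B = 10
ES_C = 8; EF_C = 8+3 = 11
ES_D = max(EF_A=8, EF_B=10) = 10; EF_D = 10+2 = 12
ES_E = 10; EF_E = 10+15 = 25
ES_F = max(EF_D=12, EF_E=25) = 25; EF_F = 25+14 = 39
ES_G = max(EF_A=8, EF_C=11) = 11; EF_G = 11+12 = 23
ES_H = max(EF_A=8, EF_B=10) = 10; EF_H = 10+11 = 21
ES_I = 23; EF_I = 23+11 = 34
ES_J = max(EF_A=8, EF_F=39, EF_H=21, EF_I=34) = 39; EF_J = 39+9 = 48
Expected project duration μ = 48 weeks. Critical path: B → E → F → J.

Variance along critical path = 0.111 + 11.111 + 4.000 + 1.778 = 17.000
σ = √17.000 = 4.123 weeks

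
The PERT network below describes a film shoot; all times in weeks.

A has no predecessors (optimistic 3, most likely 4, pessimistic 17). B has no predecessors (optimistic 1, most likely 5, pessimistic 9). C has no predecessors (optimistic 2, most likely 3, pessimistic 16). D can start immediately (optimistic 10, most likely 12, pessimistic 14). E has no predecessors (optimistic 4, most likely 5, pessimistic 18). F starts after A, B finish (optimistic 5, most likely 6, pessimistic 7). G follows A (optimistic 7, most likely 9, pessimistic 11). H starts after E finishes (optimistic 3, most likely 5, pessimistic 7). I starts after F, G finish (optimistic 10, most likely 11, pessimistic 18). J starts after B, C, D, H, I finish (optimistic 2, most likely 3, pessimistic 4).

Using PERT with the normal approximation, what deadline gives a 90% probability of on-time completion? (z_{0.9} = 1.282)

te_A = (3 + 4·4 + 17)/6 = 36/6 = 6; σ²_A = ((17−3)/6)² = 5.444
te_B = (1 + 4·5 + 9)/6 = 30/6 = 5; σ²_B = ((9−1)/6)² = 1.778
te_C = (2 + 4·3 + 16)/6 = 30/6 = 5; σ²_C = ((16−2)/6)² = 5.444
te_D = (10 + 4·12 + 14)/6 = 72/6 = 12; σ²_D = ((14−10)/6)² = 0.444
te_E = (4 + 4·5 + 18)/6 = 42/6 = 7; σ²_E = ((18−4)/6)² = 5.444
te_F = (5 + 4·6 + 7)/6 = 36/6 = 6; σ²_F = ((7−5)/6)² = 0.111
te_G = (7 + 4·9 + 11)/6 = 54/6 = 9; σ²_G = ((11−7)/6)² = 0.444
te_H = (3 + 4·5 + 7)/6 = 30/6 = 5; σ²_H = ((7−3)/6)² = 0.444
te_I = (10 + 4·11 + 18)/6 = 72/6 = 12; σ²_I = ((18−10)/6)² = 1.778
te_J = (2 + 4·3 + 4)/6 = 18/6 = 3; σ²_J = ((4−2)/6)² = 0.111

Forward pass:
ES_A = 0; EF_A = 6
ES_B = 0; EF_B = 5
ES_C = 0; EF_C = 5
ES_D = 0; EF_D = 12
ES_E = 0; EF_E = 7
ES_F = max(EF_A=6, EF_B=5) = 6; EF_F = 6+6 = 12
ES_G = 6; EF_G = 6+9 = 15
ES_H = 7; EF_H = 7+5 = 12
ES_I = max(EF_F=12, EF_G=15) = 15; EF_I = 15+12 = 27
ES_J = max(EF_B=5, EF_C=5, EF_D=12, EF_H=12, EF_I=27) = 27; EF_J = 27+3 = 30
Expected project duration μ = 30 weeks. Critical path: A → G → I → J.

Variance along critical path = 5.444 + 0.444 + 1.778 + 0.111 = 7.778; σ = 2.789 weeks.
D = μ + z·σ = 30 + 1.282·2.789 = 33.6 weeks

33.6 weeks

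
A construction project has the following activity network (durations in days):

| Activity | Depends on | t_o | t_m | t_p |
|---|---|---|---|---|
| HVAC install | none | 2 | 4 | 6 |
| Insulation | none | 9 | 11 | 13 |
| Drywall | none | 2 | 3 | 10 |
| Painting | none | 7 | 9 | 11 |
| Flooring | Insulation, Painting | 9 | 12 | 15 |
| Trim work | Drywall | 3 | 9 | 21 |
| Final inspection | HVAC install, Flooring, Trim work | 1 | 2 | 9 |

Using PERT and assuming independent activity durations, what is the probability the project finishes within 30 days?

te_HVAC install = (2 + 4·4 + 6)/6 = 24/6 = 4; σ²_HVAC install = ((6−2)/6)² = 0.444
te_Insulation = (9 + 4·11 + 13)/6 = 66/6 = 11; σ²_Insulation = ((13−9)/6)² = 0.444
te_Drywall = (2 + 4·3 + 10)/6 = 24/6 = 4; σ²_Drywall = ((10−2)/6)² = 1.778
te_Painting = (7 + 4·9 + 11)/6 = 54/6 = 9; σ²_Painting = ((11−7)/6)² = 0.444
te_Flooring = (9 + 4·12 + 15)/6 = 72/6 = 12; σ²_Flooring = ((15−9)/6)² = 1.000
te_Trim work = (3 + 4·9 + 21)/6 = 60/6 = 10; σ²_Trim work = ((21−3)/6)² = 9.000
te_Final inspection = (1 + 4·2 + 9)/6 = 18/6 = 3; σ²_Final inspection = ((9−1)/6)² = 1.778

Forward pass:
ES_HVAC install = 0; EF_HVAC install = 4
ES_Insulation = 0; EF_Insulation = 11
ES_Drywall = 0; EF_Drywall = 4
ES_Painting = 0; EF_Painting = 9
ES_Flooring = max(EF_Insulation=11, EF_Painting=9) = 11; EF_Flooring = 11+12 = 23
ES_Trim work = 4; EF_Trim work = 4+10 = 14
ES_Final inspection = max(EF_HVAC install=4, EF_Flooring=23, EF_Trim work=14) = 23; EF_Final inspection = 23+3 = 26
Expected project duration μ = 26 days. Critical path: Insulation → Flooring → Final inspection.

Variance along critical path = 0.444 + 1.000 + 1.778 = 3.222; σ = √3.222 = 1.795 days.
Z = (30 − 26) / 1.795 = 2.228
P(T ≤ 30) = Φ(2.228) ≈ 0.987

0.987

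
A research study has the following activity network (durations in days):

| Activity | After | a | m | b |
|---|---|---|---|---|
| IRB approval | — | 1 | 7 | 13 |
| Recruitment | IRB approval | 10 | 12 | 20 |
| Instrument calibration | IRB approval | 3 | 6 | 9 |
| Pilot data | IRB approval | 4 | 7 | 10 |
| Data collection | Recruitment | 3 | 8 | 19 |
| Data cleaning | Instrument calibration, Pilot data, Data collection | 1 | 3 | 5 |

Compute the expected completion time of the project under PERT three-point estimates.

32 days

te_IRB approval = (1 + 4·7 + 13)/6 = 42/6 = 7
te_Recruitment = (10 + 4·12 + 20)/6 = 78/6 = 13
te_Instrument calibration = (3 + 4·6 + 9)/6 = 36/6 = 6
te_Pilot data = (4 + 4·7 + 10)/6 = 42/6 = 7
te_Data collection = (3 + 4·8 + 19)/6 = 54/6 = 9
te_Data cleaning = (1 + 4·3 + 5)/6 = 18/6 = 3

Forward pass:
ES_IRB approval = 0; EF_IRB approval = 7
ES_Recruitment = 7; EF_Recruitment = 7+13 = 20
ES_Instrument calibration = 7; EF_Instrument calibration = 7+6 = 13
ES_Pilot data = 7; EF_Pilot data = 7+7 = 14
ES_Data collection = 20; EF_Data collection = 20+9 = 29
ES_Data cleaning = max(EF_Instrument calibration=13, EF_Pilot data=14, EF_Data collection=29) = 29; EF_Data cleaning = 29+3 = 32
Expected project duration μ = 32 days. Critical path: IRB approval → Recruitment → Data collection → Data cleaning.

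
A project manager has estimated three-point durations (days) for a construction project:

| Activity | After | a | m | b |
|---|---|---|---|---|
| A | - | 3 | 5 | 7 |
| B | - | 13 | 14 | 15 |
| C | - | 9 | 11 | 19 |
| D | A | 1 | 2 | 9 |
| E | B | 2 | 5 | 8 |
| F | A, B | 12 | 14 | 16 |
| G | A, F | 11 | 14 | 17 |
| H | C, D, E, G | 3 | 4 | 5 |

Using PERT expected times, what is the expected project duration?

46 days

te_A = (3 + 4·5 + 7)/6 = 30/6 = 5
te_B = (13 + 4·14 + 15)/6 = 84/6 = 14
te_C = (9 + 4·11 + 19)/6 = 72/6 = 12
te_D = (1 + 4·2 + 9)/6 = 18/6 = 3
te_E = (2 + 4·5 + 8)/6 = 30/6 = 5
te_F = (12 + 4·14 + 16)/6 = 84/6 = 14
te_G = (11 + 4·14 + 17)/6 = 84/6 = 14
te_H = (3 + 4·4 + 5)/6 = 24/6 = 4

Forward pass:
ES_A = 0; EF_A = 5
ES_B = 0; EF_B = 14
ES_C = 0; EF_C = 12
ES_D = 5; EF_D = 5+3 = 8
ES_E = 14; EF_E = 14+5 = 19
ES_F = max(EF_A=5, EF_B=14) = 14; EF_F = 14+14 = 28
ES_G = max(EF_A=5, EF_F=28) = 28; EF_G = 28+14 = 42
ES_H = max(EF_C=12, EF_D=8, EF_E=19, EF_G=42) = 42; EF_H = 42+4 = 46
Expected project duration μ = 46 days. Critical path: B → F → G → H.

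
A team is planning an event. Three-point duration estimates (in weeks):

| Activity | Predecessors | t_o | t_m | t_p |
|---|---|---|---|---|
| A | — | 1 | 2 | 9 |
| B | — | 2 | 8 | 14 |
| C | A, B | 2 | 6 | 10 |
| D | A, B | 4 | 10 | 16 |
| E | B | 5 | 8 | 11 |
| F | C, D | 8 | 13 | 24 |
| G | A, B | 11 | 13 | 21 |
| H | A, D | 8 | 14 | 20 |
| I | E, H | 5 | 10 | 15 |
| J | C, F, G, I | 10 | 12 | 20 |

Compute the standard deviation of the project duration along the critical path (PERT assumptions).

4.19 weeks

te_A = (1 + 4·2 + 9)/6 = 18/6 = 3; σ²_A = ((9−1)/6)² = 1.778
te_B = (2 + 4·8 + 14)/6 = 48/6 = 8; σ²_B = ((14−2)/6)² = 4.000
te_C = (2 + 4·6 + 10)/6 = 36/6 = 6; σ²_C = ((10−2)/6)² = 1.778
te_D = (4 + 4·10 + 16)/6 = 60/6 = 10; σ²_D = ((16−4)/6)² = 4.000
te_E = (5 + 4·8 + 11)/6 = 48/6 = 8; σ²_E = ((11−5)/6)² = 1.000
te_F = (8 + 4·13 + 24)/6 = 84/6 = 14; σ²_F = ((24−8)/6)² = 7.111
te_G = (11 + 4·13 + 21)/6 = 84/6 = 14; σ²_G = ((21−11)/6)² = 2.778
te_H = (8 + 4·14 + 20)/6 = 84/6 = 14; σ²_H = ((20−8)/6)² = 4.000
te_I = (5 + 4·10 + 15)/6 = 60/6 = 10; σ²_I = ((15−5)/6)² = 2.778
te_J = (10 + 4·12 + 20)/6 = 78/6 = 13; σ²_J = ((20−10)/6)² = 2.778

Forward pass:
ES_A = 0; EF_A = 3
ES_B = 0; EF_B = 8
ES_C = max(EF_A=3, EF_B=8) = 8; EF_C = 8+6 = 14
ES_D = max(EF_A=3, EF_B=8) = 8; EF_D = 8+10 = 18
ES_E = 8; EF_E = 8+8 = 16
ES_F = max(EF_C=14, EF_D=18) = 18; EF_F = 18+14 = 32
ES_G = max(EF_A=3, EF_B=8) = 8; EF_G = 8+14 = 22
ES_H = max(EF_A=3, EF_D=18) = 18; EF_H = 18+14 = 32
ES_I = max(EF_E=16, EF_H=32) = 32; EF_I = 32+10 = 42
ES_J = max(EF_C=14, EF_F=32, EF_G=22, EF_I=42) = 42; EF_J = 42+13 = 55
Expected project duration μ = 55 weeks. Critical path: B → D → H → I → J.

Variance along critical path = 4.000 + 4.000 + 4.000 + 2.778 + 2.778 = 17.556
σ = √17.556 = 4.190 weeks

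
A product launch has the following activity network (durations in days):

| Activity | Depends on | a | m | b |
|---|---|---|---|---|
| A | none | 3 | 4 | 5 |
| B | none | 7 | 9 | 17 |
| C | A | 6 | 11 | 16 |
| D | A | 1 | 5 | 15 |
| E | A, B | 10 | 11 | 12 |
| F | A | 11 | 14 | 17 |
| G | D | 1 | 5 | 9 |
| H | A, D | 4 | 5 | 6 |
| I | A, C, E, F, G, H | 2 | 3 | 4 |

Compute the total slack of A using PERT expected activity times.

te_A = (3 + 4·4 + 5)/6 = 24/6 = 4
te_B = (7 + 4·9 + 17)/6 = 60/6 = 10
te_C = (6 + 4·11 + 16)/6 = 66/6 = 11
te_D = (1 + 4·5 + 15)/6 = 36/6 = 6
te_E = (10 + 4·11 + 12)/6 = 66/6 = 11
te_F = (11 + 4·14 + 17)/6 = 84/6 = 14
te_G = (1 + 4·5 + 9)/6 = 30/6 = 5
te_H = (4 + 4·5 + 6)/6 = 30/6 = 5
te_I = (2 + 4·3 + 4)/6 = 18/6 = 3

Forward pass:
ES_A = 0; EF_A = 4
ES_B = 0; EF_B = 10
ES_C = 4; EF_C = 4+11 = 15
ES_D = 4; EF_D = 4+6 = 10
ES_E = max(EF_A=4, EF_B=10) = 10; EF_E = 10+11 = 21
ES_F = 4; EF_F = 4+14 = 18
ES_G = 10; EF_G = 10+5 = 15
ES_H = max(EF_A=4, EF_D=10) = 10; EF_H = 10+5 = 15
ES_I = max(EF_A=4, EF_C=15, EF_E=21, EF_F=18, EF_G=15, EF_H=15) = 21; EF_I = 21+3 = 24
Expected project duration μ = 24 days. Critical path: B → E → I.

Backward pass:
LF_I = 24; LS_I = 24−3 = 21
LF_H = LS_I = 21; LS_H = 21−5 = 16
LF_G = LS_I = 21; LS_G = 21−5 = 16
LF_F = LS_I = 21; LS_F = 21−14 = 7
LF_E = LS_I = 21; LS_E = 21−11 = 10
LF_D = min(LS_G=16, LS_H=16) = 16; LS_D = 16−6 = 10
LF_C = LS_I = 21; LS_C = 21−11 = 10
LF_B = LS_E = 10; LS_B = 10−10 = 0
LF_A = min(LS_C=10, LS_D=10, LS_E=10, LS_F=7, LS_H=16, LS_I=21) = 7; LS_A = 7−4 = 3
Slack_A = LS_A − ES_A = 3 − 0 = 3

3 days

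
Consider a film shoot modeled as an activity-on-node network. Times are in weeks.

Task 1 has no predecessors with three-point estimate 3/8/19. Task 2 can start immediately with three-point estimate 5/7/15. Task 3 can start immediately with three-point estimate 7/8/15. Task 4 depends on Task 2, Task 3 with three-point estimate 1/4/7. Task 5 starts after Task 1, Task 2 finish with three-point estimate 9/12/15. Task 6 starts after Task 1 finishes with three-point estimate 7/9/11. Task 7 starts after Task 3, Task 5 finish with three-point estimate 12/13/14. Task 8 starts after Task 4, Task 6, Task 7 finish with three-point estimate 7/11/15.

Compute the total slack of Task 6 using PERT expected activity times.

te_Task 1 = (3 + 4·8 + 19)/6 = 54/6 = 9
te_Task 2 = (5 + 4·7 + 15)/6 = 48/6 = 8
te_Task 3 = (7 + 4·8 + 15)/6 = 54/6 = 9
te_Task 4 = (1 + 4·4 + 7)/6 = 24/6 = 4
te_Task 5 = (9 + 4·12 + 15)/6 = 72/6 = 12
te_Task 6 = (7 + 4·9 + 11)/6 = 54/6 = 9
te_Task 7 = (12 + 4·13 + 14)/6 = 78/6 = 13
te_Task 8 = (7 + 4·11 + 15)/6 = 66/6 = 11

Forward pass:
ES_Task 1 = 0; EF_Task 1 = 9
ES_Task 2 = 0; EF_Task 2 = 8
ES_Task 3 = 0; EF_Task 3 = 9
ES_Task 4 = max(EF_Task 2=8, EF_Task 3=9) = 9; EF_Task 4 = 9+4 = 13
ES_Task 5 = max(EF_Task 1=9, EF_Task 2=8) = 9; EF_Task 5 = 9+12 = 21
ES_Task 6 = 9; EF_Task 6 = 9+9 = 18
ES_Task 7 = max(EF_Task 3=9, EF_Task 5=21) = 21; EF_Task 7 = 21+13 = 34
ES_Task 8 = max(EF_Task 4=13, EF_Task 6=18, EF_Task 7=34) = 34; EF_Task 8 = 34+11 = 45
Expected project duration μ = 45 weeks. Critical path: Task 1 → Task 5 → Task 7 → Task 8.

Backward pass:
LF_Task 8 = 45; LS_Task 8 = 45−11 = 34
LF_Task 7 = LS_Task 8 = 34; LS_Task 7 = 34−13 = 21
LF_Task 6 = LS_Task 8 = 34; LS_Task 6 = 34−9 = 25
LF_Task 5 = LS_Task 7 = 21; LS_Task 5 = 21−12 = 9
LF_Task 4 = LS_Task 8 = 34; LS_Task 4 = 34−4 = 30
LF_Task 3 = min(LS_Task 4=30, LS_Task 7=21) = 21; LS_Task 3 = 21−9 = 12
LF_Task 2 = min(LS_Task 4=30, LS_Task 5=9) = 9; LS_Task 2 = 9−8 = 1
LF_Task 1 = min(LS_Task 5=9, LS_Task 6=25) = 9; LS_Task 1 = 9−9 = 0
Slack_Task 6 = LS_Task 6 − ES_Task 6 = 25 − 9 = 16

16 weeks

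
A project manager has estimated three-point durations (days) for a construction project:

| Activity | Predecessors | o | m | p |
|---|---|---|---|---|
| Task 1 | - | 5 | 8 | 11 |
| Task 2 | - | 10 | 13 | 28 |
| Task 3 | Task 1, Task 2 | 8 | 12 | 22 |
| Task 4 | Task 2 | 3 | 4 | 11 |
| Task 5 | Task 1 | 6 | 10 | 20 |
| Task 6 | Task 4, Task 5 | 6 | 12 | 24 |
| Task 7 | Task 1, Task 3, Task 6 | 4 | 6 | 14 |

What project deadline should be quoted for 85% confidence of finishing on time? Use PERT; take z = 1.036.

te_Task 1 = (5 + 4·8 + 11)/6 = 48/6 = 8; σ²_Task 1 = ((11−5)/6)² = 1.000
te_Task 2 = (10 + 4·13 + 28)/6 = 90/6 = 15; σ²_Task 2 = ((28−10)/6)² = 9.000
te_Task 3 = (8 + 4·12 + 22)/6 = 78/6 = 13; σ²_Task 3 = ((22−8)/6)² = 5.444
te_Task 4 = (3 + 4·4 + 11)/6 = 30/6 = 5; σ²_Task 4 = ((11−3)/6)² = 1.778
te_Task 5 = (6 + 4·10 + 20)/6 = 66/6 = 11; σ²_Task 5 = ((20−6)/6)² = 5.444
te_Task 6 = (6 + 4·12 + 24)/6 = 78/6 = 13; σ²_Task 6 = ((24−6)/6)² = 9.000
te_Task 7 = (4 + 4·6 + 14)/6 = 42/6 = 7; σ²_Task 7 = ((14−4)/6)² = 2.778

Forward pass:
ES_Task 1 = 0; EF_Task 1 = 8
ES_Task 2 = 0; EF_Task 2 = 15
ES_Task 3 = max(EF_Task 1=8, EF_Task 2=15) = 15; EF_Task 3 = 15+13 = 28
ES_Task 4 = 15; EF_Task 4 = 15+5 = 20
ES_Task 5 = 8; EF_Task 5 = 8+11 = 19
ES_Task 6 = max(EF_Task 4=20, EF_Task 5=19) = 20; EF_Task 6 = 20+13 = 33
ES_Task 7 = max(EF_Task 1=8, EF_Task 3=28, EF_Task 6=33) = 33; EF_Task 7 = 33+7 = 40
Expected project duration μ = 40 days. Critical path: Task 2 → Task 4 → Task 6 → Task 7.

Variance along critical path = 9.000 + 1.778 + 9.000 + 2.778 = 22.556; σ = 4.749 days.
D = μ + z·σ = 40 + 1.036·4.749 = 44.9 days

44.9 days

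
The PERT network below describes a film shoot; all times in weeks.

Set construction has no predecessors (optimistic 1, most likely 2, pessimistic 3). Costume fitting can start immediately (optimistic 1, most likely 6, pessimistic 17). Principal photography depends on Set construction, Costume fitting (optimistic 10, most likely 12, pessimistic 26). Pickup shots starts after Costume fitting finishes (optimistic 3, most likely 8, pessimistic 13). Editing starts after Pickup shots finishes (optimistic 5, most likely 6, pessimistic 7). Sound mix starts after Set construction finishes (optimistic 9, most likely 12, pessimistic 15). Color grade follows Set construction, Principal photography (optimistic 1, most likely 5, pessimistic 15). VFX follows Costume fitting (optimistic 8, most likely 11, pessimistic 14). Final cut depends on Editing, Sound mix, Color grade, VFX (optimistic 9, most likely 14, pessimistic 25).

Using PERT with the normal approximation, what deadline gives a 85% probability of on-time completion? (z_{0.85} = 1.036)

te_Set construction = (1 + 4·2 + 3)/6 = 12/6 = 2; σ²_Set construction = ((3−1)/6)² = 0.111
te_Costume fitting = (1 + 4·6 + 17)/6 = 42/6 = 7; σ²_Costume fitting = ((17−1)/6)² = 7.111
te_Principal photography = (10 + 4·12 + 26)/6 = 84/6 = 14; σ²_Principal photography = ((26−10)/6)² = 7.111
te_Pickup shots = (3 + 4·8 + 13)/6 = 48/6 = 8; σ²_Pickup shots = ((13−3)/6)² = 2.778
te_Editing = (5 + 4·6 + 7)/6 = 36/6 = 6; σ²_Editing = ((7−5)/6)² = 0.111
te_Sound mix = (9 + 4·12 + 15)/6 = 72/6 = 12; σ²_Sound mix = ((15−9)/6)² = 1.000
te_Color grade = (1 + 4·5 + 15)/6 = 36/6 = 6; σ²_Color grade = ((15−1)/6)² = 5.444
te_VFX = (8 + 4·11 + 14)/6 = 66/6 = 11; σ²_VFX = ((14−8)/6)² = 1.000
te_Final cut = (9 + 4·14 + 25)/6 = 90/6 = 15; σ²_Final cut = ((25−9)/6)² = 7.111

Forward pass:
ES_Set construction = 0; EF_Set construction = 2
ES_Costume fitting = 0; EF_Costume fitting = 7
ES_Principal photography = max(EF_Set construction=2, EF_Costume fitting=7) = 7; EF_Principal photography = 7+14 = 21
ES_Pickup shots = 7; EF_Pickup shots = 7+8 = 15
ES_Editing = 15; EF_Editing = 15+6 = 21
ES_Sound mix = 2; EF_Sound mix = 2+12 = 14
ES_Color grade = max(EF_Set construction=2, EF_Principal photography=21) = 21; EF_Color grade = 21+6 = 27
ES_VFX = 7; EF_VFX = 7+11 = 18
ES_Final cut = max(EF_Editing=21, EF_Sound mix=14, EF_Color grade=27, EF_VFX=18) = 27; EF_Final cut = 27+15 = 42
Expected project duration μ = 42 weeks. Critical path: Costume fitting → Principal photography → Color grade → Final cut.

Variance along critical path = 7.111 + 7.111 + 5.444 + 7.111 = 26.778; σ = 5.175 weeks.
D = μ + z·σ = 42 + 1.036·5.175 = 47.4 weeks

47.4 weeks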